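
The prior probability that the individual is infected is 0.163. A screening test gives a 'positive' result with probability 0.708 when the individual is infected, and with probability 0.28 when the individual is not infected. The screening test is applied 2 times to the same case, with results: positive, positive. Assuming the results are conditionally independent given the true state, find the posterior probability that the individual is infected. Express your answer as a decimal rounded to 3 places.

With H the event that the individual is infected, the joint likelihood of the observed sequence is P(data|H) = 0.708·0.708 = 0.50126 and P(data|¬H) = 0.28·0.28 = 0.078400.
Bayes: P(H|data) = 0.163·0.50126 / (0.163·0.50126 + 0.837·0.078400) = 0.081706/0.14733 = 0.5546.

Posterior P(H) ≈ 0.555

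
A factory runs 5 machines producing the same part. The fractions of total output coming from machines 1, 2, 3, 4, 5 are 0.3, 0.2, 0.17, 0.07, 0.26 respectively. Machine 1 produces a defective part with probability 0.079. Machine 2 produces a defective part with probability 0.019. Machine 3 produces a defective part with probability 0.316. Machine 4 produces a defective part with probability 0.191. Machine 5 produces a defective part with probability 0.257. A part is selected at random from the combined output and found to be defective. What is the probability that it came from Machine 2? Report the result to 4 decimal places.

Posterior probability ≈ 0.0235

P(defective|M1) = 0.079; P(defective|M2) = 0.019; P(defective|M3) = 0.316; P(defective|M4) = 0.191; P(defective|M5) = 0.257.
Prior × likelihood for each source: 0.3·0.079=0.02370, 0.2·0.019=0.003800, 0.17·0.316=0.05372, 0.07·0.191=0.01337, 0.26·0.257=0.06682. Summing gives P(defective) = 0.16141.
P(Machine 2 | defective) = 0.003800 / 0.16141 = 0.0235.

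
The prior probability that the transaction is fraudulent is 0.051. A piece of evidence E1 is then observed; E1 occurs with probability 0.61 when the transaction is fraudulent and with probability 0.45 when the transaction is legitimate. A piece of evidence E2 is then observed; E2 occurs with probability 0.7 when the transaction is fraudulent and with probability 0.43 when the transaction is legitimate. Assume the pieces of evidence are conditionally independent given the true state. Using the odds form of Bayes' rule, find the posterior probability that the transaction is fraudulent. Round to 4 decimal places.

Prior odds = 0.051/(1−0.051) = 0.053741.
Likelihood ratio for E1 = 0.61/0.45 = 1.3556.
Likelihood ratio for E2 = 0.7/0.43 = 1.6279.
Posterior odds = prior odds × LR₁ × LR₂ = 0.11859.
Posterior probability = odds/(1+odds) = 0.11859/1.1186 = 0.1060.

Posterior probability ≈ 0.1060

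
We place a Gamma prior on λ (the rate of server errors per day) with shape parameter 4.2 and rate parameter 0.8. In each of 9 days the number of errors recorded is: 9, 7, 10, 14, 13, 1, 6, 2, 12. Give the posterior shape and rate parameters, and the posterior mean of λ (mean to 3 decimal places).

Posterior: Gamma(shape=78.2, rate=9.8); mean ≈ 7.980

Total count ∑xᵢ = 74 over n = 9 days.
Gamma is conjugate to the Poisson likelihood: posterior is Gamma(shape = 4.2+74 = 78.2, rate = 0.8+9 = 9.8).
Posterior mean = shape/rate = 78.2/9.8 = 7.980.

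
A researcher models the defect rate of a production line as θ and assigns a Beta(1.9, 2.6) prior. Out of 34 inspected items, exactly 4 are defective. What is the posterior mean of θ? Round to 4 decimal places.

Posterior mean ≈ 0.1532

The binomial likelihood is conjugate to the Beta prior: with 4 successes and 30 failures, the posterior is Beta(1.9+4, 2.6+30) = Beta(5.9, 32.6).
Posterior mean = α/(α+β) = 5.9/38.5 = 0.1532.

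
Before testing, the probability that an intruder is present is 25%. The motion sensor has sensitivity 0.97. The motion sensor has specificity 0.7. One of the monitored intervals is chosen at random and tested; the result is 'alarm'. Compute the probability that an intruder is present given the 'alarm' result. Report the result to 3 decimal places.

Let H be the event that an intruder is present. P(H) = 0.25, so P(¬H) = 0.75. With E the 'alarm' result, P(E|H) = 0.97 and P(E|¬H) = 0.3.
P(E) = 0.97·0.25 + 0.3·0.75 = 0.24250 + 0.22500 = 0.46750.
By Bayes' theorem, P(H|E) = 0.24250 / 0.46750 = 0.519.

P(H | E) ≈ 0.519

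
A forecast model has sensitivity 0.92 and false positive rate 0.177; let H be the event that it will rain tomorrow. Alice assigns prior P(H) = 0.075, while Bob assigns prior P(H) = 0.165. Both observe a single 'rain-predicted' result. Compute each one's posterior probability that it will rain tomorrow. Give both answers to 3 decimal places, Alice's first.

P('+'|H) = 0.92, P('+'|¬H) = 0.177.
Alice: numerator 0.92·0.075 = 0.069000; evidence = 0.069000+0.177·0.925 = 0.23273; posterior = 0.296.
Bob: numerator 0.92·0.165 = 0.15180; evidence = 0.15180+0.177·0.835 = 0.29960; posterior = 0.507.

Alice: 0.296; Bob: 0.507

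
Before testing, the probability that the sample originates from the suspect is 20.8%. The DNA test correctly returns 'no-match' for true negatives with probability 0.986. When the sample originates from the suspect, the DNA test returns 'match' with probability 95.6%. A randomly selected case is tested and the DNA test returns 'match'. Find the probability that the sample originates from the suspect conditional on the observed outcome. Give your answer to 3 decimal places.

P(H | E) ≈ 0.947

Write H for 'the sample originates from the suspect'. Prior odds H:¬H = 0.208/0.792 = 0.26263. For the 'match' outcome, the likelihood ratio is 0.956/0.014 = 68.286.
Posterior odds = 0.26263 × 68.286 = 17.934, so P(H|E) = 17.934/(1+17.934) = 0.947.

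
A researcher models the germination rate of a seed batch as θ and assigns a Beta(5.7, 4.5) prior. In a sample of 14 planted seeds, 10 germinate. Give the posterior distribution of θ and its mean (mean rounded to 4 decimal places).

Posterior: Beta(15.7, 8.5); mean ≈ 0.6488

The binomial likelihood is conjugate to the Beta prior: with 10 successes and 4 failures, the posterior is Beta(5.7+10, 4.5+4) = Beta(15.7, 8.5).
Posterior mean = α/(α+β) = 15.7/24.2 = 0.6488.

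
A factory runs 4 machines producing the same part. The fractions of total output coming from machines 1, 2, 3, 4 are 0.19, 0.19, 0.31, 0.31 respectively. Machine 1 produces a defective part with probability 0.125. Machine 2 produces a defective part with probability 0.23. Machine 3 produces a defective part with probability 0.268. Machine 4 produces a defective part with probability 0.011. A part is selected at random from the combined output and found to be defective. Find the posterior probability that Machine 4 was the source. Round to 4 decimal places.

P(defective|M1) = 0.125; P(defective|M2) = 0.23; P(defective|M3) = 0.268; P(defective|M4) = 0.011.
Prior × likelihood for each source: 0.19·0.125=0.02375, 0.19·0.23=0.04370, 0.31·0.268=0.08308, 0.31·0.011=0.003410. Summing gives P(defective) = 0.15394.
P(Machine 4 | defective) = 0.003410 / 0.15394 = 0.0222.

Posterior probability ≈ 0.0222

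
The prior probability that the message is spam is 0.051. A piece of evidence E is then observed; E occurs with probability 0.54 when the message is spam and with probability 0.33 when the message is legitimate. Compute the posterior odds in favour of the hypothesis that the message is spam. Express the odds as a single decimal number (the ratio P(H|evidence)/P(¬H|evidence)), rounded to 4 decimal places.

Prior odds = 0.051/(1−0.051) = 0.053741.
Likelihood ratio for E = 0.54/0.33 = 1.6364.
Posterior odds = prior odds × LR = 0.087939.

Posterior odds ≈ 0.0879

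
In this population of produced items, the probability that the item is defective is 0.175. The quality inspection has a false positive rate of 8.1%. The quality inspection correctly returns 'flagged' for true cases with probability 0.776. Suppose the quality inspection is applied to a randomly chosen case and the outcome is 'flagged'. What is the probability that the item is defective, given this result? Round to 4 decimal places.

P(H | E) ≈ 0.6702

Let H be the event that the item is defective. P(H) = 0.175, so P(¬H) = 0.825. With E the 'flagged' result, P(E|H) = 0.776 and P(E|¬H) = 0.081.
P(E) = 0.776·0.175 + 0.081·0.825 = 0.13580 + 0.066825 = 0.20262.
By Bayes' theorem, P(H|E) = 0.13580 / 0.20262 = 0.6702.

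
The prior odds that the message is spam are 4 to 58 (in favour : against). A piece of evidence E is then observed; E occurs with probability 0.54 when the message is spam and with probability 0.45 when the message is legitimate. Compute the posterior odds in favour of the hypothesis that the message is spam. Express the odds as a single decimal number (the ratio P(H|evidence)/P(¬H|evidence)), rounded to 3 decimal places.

Prior odds = 4/58 = 0.068966. In log-odds, ln(0.068966) = -2.6741.
Add log likelihood ratio: ln(1.2000) = 0.18232.
Posterior log-odds = -2.4918, so posterior odds = exp(-2.4918) = 0.082759.

Posterior odds ≈ 0.083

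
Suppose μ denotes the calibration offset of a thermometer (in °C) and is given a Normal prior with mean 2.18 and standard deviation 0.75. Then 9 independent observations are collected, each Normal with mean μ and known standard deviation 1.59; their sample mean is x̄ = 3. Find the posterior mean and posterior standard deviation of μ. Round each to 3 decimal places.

With known σ, the Normal prior is conjugate. Weight on the data is w = (n/σ²)/(n/σ² + 1/τ₀²) = 3.55999/(3.55999+1.77778) = 0.66694.
Posterior mean = w·x̄ + (1−w)·μ₀ = 0.66694·3 + 0.33306·2.18 = 2.727. Posterior variance = 1/(3.55999+1.77778) = 0.187344, so SD = 0.433.

Posterior mean ≈ 2.727; posterior SD ≈ 0.433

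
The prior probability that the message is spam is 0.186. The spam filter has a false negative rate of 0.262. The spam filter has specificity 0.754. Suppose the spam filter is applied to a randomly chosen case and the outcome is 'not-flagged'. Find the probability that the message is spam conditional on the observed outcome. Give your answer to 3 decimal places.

Write H for 'the message is spam'. Prior odds H:¬H = 0.186/0.814 = 0.22850. For the 'not-flagged' outcome, the likelihood ratio is 0.262/0.754 = 0.34748.
Posterior odds = 0.22850 × 0.34748 = 0.079400, so P(H|E) = 0.079400/(1+0.079400) = 0.074.

P(H | E) ≈ 0.074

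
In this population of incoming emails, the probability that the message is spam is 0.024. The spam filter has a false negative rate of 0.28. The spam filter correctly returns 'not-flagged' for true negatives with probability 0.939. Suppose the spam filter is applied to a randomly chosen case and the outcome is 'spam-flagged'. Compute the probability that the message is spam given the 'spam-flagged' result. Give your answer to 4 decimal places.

Write H for 'the message is spam'. Prior odds H:¬H = 0.024/0.976 = 0.024590. For the 'spam-flagged' outcome, the likelihood ratio is 0.72/0.061 = 11.803.
Posterior odds = 0.024590 × 11.803 = 0.29024, so P(H|E) = 0.29024/(1+0.29024) = 0.2250.

P(H | E) ≈ 0.2250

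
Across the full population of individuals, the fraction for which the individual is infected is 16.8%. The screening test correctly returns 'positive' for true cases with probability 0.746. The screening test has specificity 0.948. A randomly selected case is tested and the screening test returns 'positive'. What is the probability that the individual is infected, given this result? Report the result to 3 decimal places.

P(H | E) ≈ 0.743

Let H be the event that the individual is infected. P(H) = 0.168, so P(¬H) = 0.832. With E the 'positive' result, P(E|H) = 0.746 and P(E|¬H) = 0.052.
P(E) = 0.746·0.168 + 0.052·0.832 = 0.12533 + 0.043264 = 0.16859.
By Bayes' theorem, P(H|E) = 0.12533 / 0.16859 = 0.743.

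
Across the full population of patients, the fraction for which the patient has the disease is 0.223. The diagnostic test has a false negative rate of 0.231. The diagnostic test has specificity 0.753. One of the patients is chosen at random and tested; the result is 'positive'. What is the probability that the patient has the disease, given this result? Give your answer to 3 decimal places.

P(H | E) ≈ 0.472

Let H be the event that the patient has the disease. P(H) = 0.223, so P(¬H) = 0.777. With E the 'positive' result, P(E|H) = 0.769 and P(E|¬H) = 0.247.
P(E) = 0.769·0.223 + 0.247·0.777 = 0.17149 + 0.19192 = 0.36341.
By Bayes' theorem, P(H|E) = 0.17149 / 0.36341 = 0.472.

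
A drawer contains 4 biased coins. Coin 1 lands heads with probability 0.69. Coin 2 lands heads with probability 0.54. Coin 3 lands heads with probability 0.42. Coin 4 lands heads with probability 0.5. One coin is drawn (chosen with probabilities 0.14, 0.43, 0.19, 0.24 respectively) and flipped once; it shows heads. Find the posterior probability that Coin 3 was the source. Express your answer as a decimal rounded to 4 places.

Posterior probability ≈ 0.1510

P(heads|C1) = 0.69; P(heads|C2) = 0.54; P(heads|C3) = 0.42; P(heads|C4) = 0.5.
Prior × likelihood for each source: 0.14·0.69=0.09660, 0.43·0.54=0.2322, 0.19·0.42=0.07980, 0.24·0.5=0.1200. Summing gives P(heads) = 0.52860.
P(Coin 3 | heads) = 0.07980 / 0.52860 = 0.1510.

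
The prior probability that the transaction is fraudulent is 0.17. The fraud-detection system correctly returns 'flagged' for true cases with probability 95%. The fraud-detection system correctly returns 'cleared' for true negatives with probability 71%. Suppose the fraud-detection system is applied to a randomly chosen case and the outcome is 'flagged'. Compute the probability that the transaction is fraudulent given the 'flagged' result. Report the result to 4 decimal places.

P(H | E) ≈ 0.4015

Write H for 'the transaction is fraudulent'. Prior odds H:¬H = 0.17/0.83 = 0.20482. For the 'flagged' outcome, the likelihood ratio is 0.95/0.29 = 3.2759.
Posterior odds = 0.20482 × 3.2759 = 0.67096, so P(H|E) = 0.67096/(1+0.67096) = 0.4015.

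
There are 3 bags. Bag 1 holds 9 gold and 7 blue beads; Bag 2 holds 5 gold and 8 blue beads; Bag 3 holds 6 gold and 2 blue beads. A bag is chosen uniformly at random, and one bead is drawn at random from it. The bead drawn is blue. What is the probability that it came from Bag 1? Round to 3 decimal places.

Posterior probability ≈ 0.336

Tabulate prior·likelihood by source: [1] prior 0.333333, lik 0.4375, product 0.1458; [2] prior 0.333333, lik 0.6154, product 0.2051; [3] prior 0.333333, lik 0.25, product 0.08333.
Normalizing constant = 0.43429; the posterior for Bag 1 is its product over the sum, 0.1458/0.43429 = 0.336.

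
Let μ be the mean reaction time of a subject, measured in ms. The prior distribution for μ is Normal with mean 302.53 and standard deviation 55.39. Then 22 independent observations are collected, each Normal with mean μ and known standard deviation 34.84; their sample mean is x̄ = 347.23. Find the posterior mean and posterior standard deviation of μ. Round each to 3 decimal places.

With known σ, the Normal prior is conjugate. Weight on the data is w = (n/σ²)/(n/σ² + 1/τ₀²) = 0.0181245/(0.0181245+0.00032594) = 0.98233.
Posterior mean = w·x̄ + (1−w)·μ₀ = 0.98233·347.23 + 0.017666·302.53 = 346.440. Posterior variance = 1/(0.0181245+0.00032594) = 54.1992, so SD = 7.362.

Posterior mean ≈ 346.440; posterior SD ≈ 7.362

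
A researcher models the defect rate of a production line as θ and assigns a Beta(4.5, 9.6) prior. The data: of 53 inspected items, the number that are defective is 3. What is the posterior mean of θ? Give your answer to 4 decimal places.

Observing 3 successes and 50 failures updates Beta(4.5, 9.6) by adding the success and failure counts to the two shape parameters: α = 4.5+3 = 7.5, β = 9.6+50 = 59.6.
Posterior mean = α/(α+β) = 7.5/67.1 = 0.1118.

Posterior mean ≈ 0.1118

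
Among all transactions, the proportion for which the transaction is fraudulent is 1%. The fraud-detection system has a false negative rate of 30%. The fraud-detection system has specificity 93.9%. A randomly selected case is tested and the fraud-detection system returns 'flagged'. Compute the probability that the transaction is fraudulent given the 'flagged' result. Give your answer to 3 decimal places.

P(H | E) ≈ 0.104

Let H be the event that the transaction is fraudulent. P(H) = 0.01, so P(¬H) = 0.99. With E the 'flagged' result, P(E|H) = 0.7 and P(E|¬H) = 0.061.
P(E) = 0.7·0.01 + 0.061·0.99 = 0.0070000 + 0.060390 = 0.067390.
By Bayes' theorem, P(H|E) = 0.0070000 / 0.067390 = 0.104.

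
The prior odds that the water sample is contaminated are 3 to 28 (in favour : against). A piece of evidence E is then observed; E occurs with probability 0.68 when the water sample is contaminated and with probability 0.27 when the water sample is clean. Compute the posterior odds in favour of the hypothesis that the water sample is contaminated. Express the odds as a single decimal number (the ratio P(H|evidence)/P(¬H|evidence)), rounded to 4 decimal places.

Posterior odds ≈ 0.2698

Prior odds = 3/28 = 0.10714.
Likelihood ratio for E = 0.68/0.27 = 2.5185.
Posterior odds = prior odds × LR = 0.26984.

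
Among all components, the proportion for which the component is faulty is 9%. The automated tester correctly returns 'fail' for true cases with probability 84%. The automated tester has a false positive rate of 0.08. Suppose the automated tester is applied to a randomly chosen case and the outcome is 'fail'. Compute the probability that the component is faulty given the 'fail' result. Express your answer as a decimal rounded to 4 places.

P(H | E) ≈ 0.5094

Let H be the event that the component is faulty. P(H) = 0.09, so P(¬H) = 0.91. With E the 'fail' result, P(E|H) = 0.84 and P(E|¬H) = 0.08.
P(E) = 0.84·0.09 + 0.08·0.91 = 0.075600 + 0.072800 = 0.14840.
By Bayes' theorem, P(H|E) = 0.075600 / 0.14840 = 0.5094.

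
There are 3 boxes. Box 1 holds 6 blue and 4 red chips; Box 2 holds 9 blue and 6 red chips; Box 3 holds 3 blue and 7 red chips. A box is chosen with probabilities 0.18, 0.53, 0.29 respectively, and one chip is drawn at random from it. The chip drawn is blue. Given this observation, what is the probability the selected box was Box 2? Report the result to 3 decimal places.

Posterior probability ≈ 0.620

P(blue|Box 1) = 0.6; P(blue|Box 2) = 0.6; P(blue|Box 3) = 0.3.
Prior × likelihood for each source: 0.18·0.6=0.1080, 0.53·0.6=0.3180, 0.29·0.3=0.08700. Summing gives P(blue) = 0.51300.
P(Box 2 | blue) = 0.3180 / 0.51300 = 0.620.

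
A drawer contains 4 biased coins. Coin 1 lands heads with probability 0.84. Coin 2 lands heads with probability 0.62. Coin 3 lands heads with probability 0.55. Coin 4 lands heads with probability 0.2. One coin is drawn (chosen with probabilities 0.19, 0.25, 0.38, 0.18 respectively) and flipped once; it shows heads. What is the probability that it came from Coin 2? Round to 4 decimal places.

Posterior probability ≈ 0.2770

P(heads|C1) = 0.84; P(heads|C2) = 0.62; P(heads|C3) = 0.55; P(heads|C4) = 0.2.
Prior × likelihood for each source: 0.19·0.84=0.1596, 0.25·0.62=0.1550, 0.38·0.55=0.2090, 0.18·0.2=0.03600. Summing gives P(heads) = 0.55960.
P(Coin 2 | heads) = 0.1550 / 0.55960 = 0.2770.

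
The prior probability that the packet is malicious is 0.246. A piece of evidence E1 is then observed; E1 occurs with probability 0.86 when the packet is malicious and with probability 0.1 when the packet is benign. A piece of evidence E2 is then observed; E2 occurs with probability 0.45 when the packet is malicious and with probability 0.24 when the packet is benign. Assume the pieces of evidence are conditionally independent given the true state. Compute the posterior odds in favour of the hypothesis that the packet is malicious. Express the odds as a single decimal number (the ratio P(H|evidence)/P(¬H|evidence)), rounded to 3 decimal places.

Posterior odds ≈ 5.261

Prior odds = 0.246/(1−0.246) = 0.32626. In log-odds, ln(0.32626) = -1.1201.
Add log likelihood ratios: ln(8.6000) + ln(1.8750) = 2.7804.
Posterior log-odds = 1.6603, so posterior odds = exp(1.6603) = 5.2609.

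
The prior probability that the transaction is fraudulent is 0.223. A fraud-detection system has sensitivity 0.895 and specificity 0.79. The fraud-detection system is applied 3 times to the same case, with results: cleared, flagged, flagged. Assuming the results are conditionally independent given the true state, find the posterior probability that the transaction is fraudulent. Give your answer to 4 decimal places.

Posterior P(H) ≈ 0.4093

Let H be the event that the transaction is fraudulent; start with P(H) = 0.223. P('flagged'|H) = 0.895, P('flagged'|¬H) = 0.21.
Update on result 1 ('cleared'): P(H) ← 0.105·0.2230 / (0.105·0.2230 + 0.79·0.7770) = 0.023415/0.63725 = 0.0367.
Update on result 2 ('flagged'): P(H) ← 0.895·0.0367 / (0.895·0.0367 + 0.21·0.9633) = 0.032886/0.23517 = 0.1398.
Update on result 3 ('flagged'): P(H) ← 0.895·0.1398 / (0.895·0.1398 + 0.21·0.8602) = 0.12516/0.30579 = 0.4093.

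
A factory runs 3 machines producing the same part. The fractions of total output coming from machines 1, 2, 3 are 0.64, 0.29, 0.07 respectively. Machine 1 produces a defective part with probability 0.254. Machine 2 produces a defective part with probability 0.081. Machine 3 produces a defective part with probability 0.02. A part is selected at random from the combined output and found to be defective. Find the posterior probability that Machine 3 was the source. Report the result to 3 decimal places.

P(defective|M1) = 0.254; P(defective|M2) = 0.081; P(defective|M3) = 0.02.
Prior × likelihood for each source: 0.64·0.254=0.1626, 0.29·0.081=0.02349, 0.07·0.02=0.001400. Summing gives P(defective) = 0.18745.
P(Machine 3 | defective) = 0.001400 / 0.18745 = 0.007.

Posterior probability ≈ 0.007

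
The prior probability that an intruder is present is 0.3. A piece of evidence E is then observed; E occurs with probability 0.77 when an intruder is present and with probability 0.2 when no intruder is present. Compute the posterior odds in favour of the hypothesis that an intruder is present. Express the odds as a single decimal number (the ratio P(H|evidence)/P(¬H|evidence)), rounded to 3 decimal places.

Prior odds = 0.3/(1−0.3) = 0.42857. In log-odds, ln(0.42857) = -0.84730.
Add log likelihood ratio: ln(3.8500) = 1.3481.
Posterior log-odds = 0.50078, so posterior odds = exp(0.50078) = 1.6500.

Posterior odds ≈ 1.650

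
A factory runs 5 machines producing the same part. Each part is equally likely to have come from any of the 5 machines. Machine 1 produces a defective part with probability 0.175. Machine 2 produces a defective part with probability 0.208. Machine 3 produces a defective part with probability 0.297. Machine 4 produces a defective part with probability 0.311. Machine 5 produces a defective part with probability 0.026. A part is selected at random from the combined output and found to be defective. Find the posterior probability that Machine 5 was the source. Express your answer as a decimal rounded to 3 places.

Tabulate prior·likelihood by source: [1] prior 0.2, lik 0.175, product 0.03500; [2] prior 0.2, lik 0.208, product 0.04160; [3] prior 0.2, lik 0.297, product 0.05940; [4] prior 0.2, lik 0.311, product 0.06220; [5] prior 0.2, lik 0.026, product 0.005200.
Normalizing constant = 0.20340; the posterior for Machine 5 is its product over the sum, 0.005200/0.20340 = 0.026.

Posterior probability ≈ 0.026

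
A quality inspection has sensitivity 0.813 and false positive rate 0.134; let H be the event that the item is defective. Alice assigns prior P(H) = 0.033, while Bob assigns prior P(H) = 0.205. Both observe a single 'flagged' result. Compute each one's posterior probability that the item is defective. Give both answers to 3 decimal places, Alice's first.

The likelihood ratio for a 'flagged' result is 0.813/0.134 = 6.0672.
Alice: prior odds 0.033/0.967 = 0.034126; posterior odds 0.20705; posterior probability 0.172.
Bob: prior odds 0.205/0.795 = 0.25786; posterior odds 1.5645; posterior probability 0.610.

Alice: 0.172; Bob: 0.610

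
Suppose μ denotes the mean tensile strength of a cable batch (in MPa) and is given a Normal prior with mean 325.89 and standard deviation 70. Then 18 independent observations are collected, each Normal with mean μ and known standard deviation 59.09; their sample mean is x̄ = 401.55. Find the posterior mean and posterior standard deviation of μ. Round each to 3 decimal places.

Posterior mean ≈ 398.669; posterior SD ≈ 13.660

With known σ, the Normal prior is conjugate. Weight on the data is w = (n/σ²)/(n/σ² + 1/τ₀²) = 0.00515519/(0.00515519+0.00020408) = 0.96192.
Posterior mean = w·x̄ + (1−w)·μ₀ = 0.96192·401.55 + 0.038080·325.89 = 398.669. Posterior variance = 1/(0.00515519+0.00020408) = 186.593, so SD = 13.660.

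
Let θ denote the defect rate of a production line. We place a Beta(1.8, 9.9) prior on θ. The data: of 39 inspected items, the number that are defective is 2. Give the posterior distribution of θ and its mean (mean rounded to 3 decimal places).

Posterior: Beta(3.8, 46.9); mean ≈ 0.075

Observing 2 successes and 37 failures updates Beta(1.8, 9.9) by adding the success and failure counts to the two shape parameters: α = 1.8+2 = 3.8, β = 9.9+37 = 46.9.
E[θ | data] = 3.8/(3.8+46.9) = 0.075.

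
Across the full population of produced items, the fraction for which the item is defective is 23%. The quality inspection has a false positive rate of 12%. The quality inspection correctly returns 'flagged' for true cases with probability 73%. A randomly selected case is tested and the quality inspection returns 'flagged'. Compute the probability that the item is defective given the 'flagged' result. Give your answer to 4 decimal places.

P(H | E) ≈ 0.6450

Let H be the event that the item is defective. P(H) = 0.23, so P(¬H) = 0.77. With E the 'flagged' result, P(E|H) = 0.73 and P(E|¬H) = 0.12.
P(E) = 0.73·0.23 + 0.12·0.77 = 0.16790 + 0.092400 = 0.26030.
By Bayes' theorem, P(H|E) = 0.16790 / 0.26030 = 0.6450.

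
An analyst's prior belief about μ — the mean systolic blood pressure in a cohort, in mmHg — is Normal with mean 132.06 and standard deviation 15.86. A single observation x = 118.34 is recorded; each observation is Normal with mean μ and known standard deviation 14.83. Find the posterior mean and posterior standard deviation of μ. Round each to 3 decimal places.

Prior precision 1/τ₀² = 1/15.86² = 0.00397552; data precision n/σ² = 1/14.83² = 0.00454692.
Posterior precision = 0.00397552 + 0.00454692 = 0.00852244, giving posterior SD = 1/√0.00852244 = 10.832.
Posterior mean = (0.00397552·132.06 + 0.00454692·118.34) / 0.00852244 = 124.740.

Posterior mean ≈ 124.740; posterior SD ≈ 10.832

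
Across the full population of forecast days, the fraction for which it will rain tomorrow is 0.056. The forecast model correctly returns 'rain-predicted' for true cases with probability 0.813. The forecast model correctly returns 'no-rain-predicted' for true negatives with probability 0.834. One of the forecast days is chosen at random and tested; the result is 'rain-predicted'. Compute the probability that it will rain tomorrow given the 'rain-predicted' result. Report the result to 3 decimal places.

Let H be the event that it will rain tomorrow. P(H) = 0.056, so P(¬H) = 0.944. With E the 'rain-predicted' result, P(E|H) = 0.813 and P(E|¬H) = 0.166.
P(E) = 0.813·0.056 + 0.166·0.944 = 0.045528 + 0.15670 = 0.20223.
By Bayes' theorem, P(H|E) = 0.045528 / 0.20223 = 0.225.

P(H | E) ≈ 0.225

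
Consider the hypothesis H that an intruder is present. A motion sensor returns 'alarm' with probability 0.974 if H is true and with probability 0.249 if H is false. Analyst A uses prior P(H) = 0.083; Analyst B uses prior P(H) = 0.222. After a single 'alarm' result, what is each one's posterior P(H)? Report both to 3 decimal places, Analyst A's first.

Analyst A: 0.261; Analyst B: 0.527

P('+'|H) = 0.974, P('+'|¬H) = 0.249.
Analyst A: numerator 0.974·0.083 = 0.080842; evidence = 0.080842+0.249·0.917 = 0.30917; posterior = 0.261.
Analyst B: numerator 0.974·0.222 = 0.21623; evidence = 0.21623+0.249·0.778 = 0.40995; posterior = 0.527.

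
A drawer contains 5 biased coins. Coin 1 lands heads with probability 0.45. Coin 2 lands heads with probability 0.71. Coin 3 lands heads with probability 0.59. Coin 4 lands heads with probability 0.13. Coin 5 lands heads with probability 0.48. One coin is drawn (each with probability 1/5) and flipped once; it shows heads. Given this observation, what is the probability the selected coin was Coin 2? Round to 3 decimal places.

Posterior probability ≈ 0.301

P(heads|C1) = 0.45; P(heads|C2) = 0.71; P(heads|C3) = 0.59; P(heads|C4) = 0.13; P(heads|C5) = 0.48.
Prior × likelihood for each source: 0.2·0.45=0.09000, 0.2·0.71=0.1420, 0.2·0.59=0.1180, 0.2·0.13=0.02600, 0.2·0.48=0.09600. Summing gives P(heads) = 0.47200.
P(Coin 2 | heads) = 0.1420 / 0.47200 = 0.301.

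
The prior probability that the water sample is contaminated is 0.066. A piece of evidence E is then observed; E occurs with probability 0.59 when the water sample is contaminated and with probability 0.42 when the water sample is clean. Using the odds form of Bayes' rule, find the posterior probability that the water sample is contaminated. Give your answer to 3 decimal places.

Prior odds = 0.066/(1−0.066) = 0.070664. In log-odds, ln(0.070664) = -2.6498.
Add log likelihood ratio: ln(1.4048) = 0.33987.
Posterior log-odds = -2.3100, so posterior odds = exp(-2.3100) = 0.099266. Converting, P(H|E) = 0.099266/1.0993 = 0.090.

Posterior probability ≈ 0.090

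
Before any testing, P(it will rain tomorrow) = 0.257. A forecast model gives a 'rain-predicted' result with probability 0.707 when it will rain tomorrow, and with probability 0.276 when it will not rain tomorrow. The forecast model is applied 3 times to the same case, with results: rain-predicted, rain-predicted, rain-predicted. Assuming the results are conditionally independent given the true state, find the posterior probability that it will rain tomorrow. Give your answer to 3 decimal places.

With H the event that it will rain tomorrow, the joint likelihood of the observed sequence is P(data|H) = 0.707·0.707·0.707 = 0.35339 and P(data|¬H) = 0.276·0.276·0.276 = 0.021025.
Bayes: P(H|data) = 0.257·0.35339 / (0.257·0.35339 + 0.743·0.021025) = 0.090822/0.10644 = 0.8532.

Posterior P(H) ≈ 0.853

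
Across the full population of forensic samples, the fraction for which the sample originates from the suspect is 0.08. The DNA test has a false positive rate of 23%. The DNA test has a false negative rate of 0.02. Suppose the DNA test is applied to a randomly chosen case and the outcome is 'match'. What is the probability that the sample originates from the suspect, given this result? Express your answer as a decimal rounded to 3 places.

Write H for 'the sample originates from the suspect'. Prior odds H:¬H = 0.08/0.92 = 0.086957. For the 'match' outcome, the likelihood ratio is 0.98/0.23 = 4.2609.
Posterior odds = 0.086957 × 4.2609 = 0.37051, so P(H|E) = 0.37051/(1+0.37051) = 0.270.

P(H | E) ≈ 0.270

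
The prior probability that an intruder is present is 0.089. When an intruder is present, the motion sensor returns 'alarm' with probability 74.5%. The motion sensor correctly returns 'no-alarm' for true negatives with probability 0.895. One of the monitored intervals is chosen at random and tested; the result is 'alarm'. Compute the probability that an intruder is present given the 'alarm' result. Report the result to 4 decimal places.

Let H be the event that an intruder is present. P(H) = 0.089, so P(¬H) = 0.911. With E the 'alarm' result, P(E|H) = 0.745 and P(E|¬H) = 0.105.
P(E) = 0.745·0.089 + 0.105·0.911 = 0.066305 + 0.095655 = 0.16196.
By Bayes' theorem, P(H|E) = 0.066305 / 0.16196 = 0.4094.

P(H | E) ≈ 0.4094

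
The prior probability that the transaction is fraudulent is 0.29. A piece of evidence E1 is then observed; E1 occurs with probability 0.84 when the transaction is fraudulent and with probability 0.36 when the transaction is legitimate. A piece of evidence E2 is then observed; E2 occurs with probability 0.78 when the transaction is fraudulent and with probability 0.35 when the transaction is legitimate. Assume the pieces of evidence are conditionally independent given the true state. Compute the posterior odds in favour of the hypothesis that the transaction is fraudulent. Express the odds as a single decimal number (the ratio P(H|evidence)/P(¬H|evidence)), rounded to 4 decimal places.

Prior odds = 0.29/(1−0.29) = 0.40845.
Likelihood ratio for E1 = 0.84/0.36 = 2.3333.
Likelihood ratio for E2 = 0.78/0.35 = 2.2286.
Posterior odds = prior odds × LR₁ × LR₂ = 2.1239.

Posterior odds ≈ 2.1239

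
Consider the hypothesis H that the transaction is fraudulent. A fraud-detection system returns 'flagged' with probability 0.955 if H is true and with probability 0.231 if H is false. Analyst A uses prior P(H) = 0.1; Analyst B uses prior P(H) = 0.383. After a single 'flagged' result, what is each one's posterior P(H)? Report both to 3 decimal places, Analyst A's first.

Analyst A: 0.315; Analyst B: 0.720

P('+'|H) = 0.955, P('+'|¬H) = 0.231.
Analyst A: numerator 0.955·0.1 = 0.095500; evidence = 0.095500+0.231·0.9 = 0.30340; posterior = 0.315.
Analyst B: numerator 0.955·0.383 = 0.36577; evidence = 0.36577+0.231·0.617 = 0.50829; posterior = 0.720.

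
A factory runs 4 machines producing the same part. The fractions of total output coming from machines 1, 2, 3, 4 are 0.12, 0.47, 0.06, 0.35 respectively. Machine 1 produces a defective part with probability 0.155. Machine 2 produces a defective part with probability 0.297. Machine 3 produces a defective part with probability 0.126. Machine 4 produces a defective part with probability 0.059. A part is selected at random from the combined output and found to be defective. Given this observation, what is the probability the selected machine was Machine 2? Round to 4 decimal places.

Posterior probability ≈ 0.7489

Tabulate prior·likelihood by source: [1] prior 0.12, lik 0.155, product 0.01860; [2] prior 0.47, lik 0.297, product 0.1396; [3] prior 0.06, lik 0.126, product 0.007560; [4] prior 0.35, lik 0.059, product 0.02065.
Normalizing constant = 0.18640; the posterior for Machine 2 is its product over the sum, 0.1396/0.18640 = 0.7489.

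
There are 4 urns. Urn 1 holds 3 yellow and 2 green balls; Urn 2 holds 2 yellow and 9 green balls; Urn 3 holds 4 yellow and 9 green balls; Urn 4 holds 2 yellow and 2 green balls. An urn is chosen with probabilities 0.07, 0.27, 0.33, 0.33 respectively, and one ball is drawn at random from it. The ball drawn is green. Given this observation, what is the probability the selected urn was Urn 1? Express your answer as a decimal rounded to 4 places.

Posterior probability ≈ 0.0436

P(green|Urn 1) = 0.4; P(green|Urn 2) = 0.8182; P(green|Urn 3) = 0.6923; P(green|Urn 4) = 0.5.
Prior × likelihood for each source: 0.07·0.4=0.02800, 0.27·0.8182=0.2209, 0.33·0.6923=0.2285, 0.33·0.5=0.1650. Summing gives P(green) = 0.64237.
P(Urn 1 | green) = 0.02800 / 0.64237 = 0.0436.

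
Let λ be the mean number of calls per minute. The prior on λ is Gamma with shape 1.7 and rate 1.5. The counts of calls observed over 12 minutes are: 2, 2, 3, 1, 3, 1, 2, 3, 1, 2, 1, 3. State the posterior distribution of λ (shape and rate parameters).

Total count ∑xᵢ = 24 over n = 12 minutes.
Gamma is conjugate to the Poisson likelihood: posterior is Gamma(shape = 1.7+24 = 25.7, rate = 1.5+12 = 13.5).

Posterior: Gamma(shape=25.7, rate=13.5)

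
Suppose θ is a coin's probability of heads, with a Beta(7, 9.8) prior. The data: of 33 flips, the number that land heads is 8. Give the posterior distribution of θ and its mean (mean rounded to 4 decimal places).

Posterior: Beta(15, 34.8); mean ≈ 0.3012

Observing 8 successes and 25 failures updates Beta(7, 9.8) by adding the success and failure counts to the two shape parameters: α = 7+8 = 15, β = 9.8+25 = 34.8.
Posterior mean = α/(α+β) = 15/49.8 = 0.3012.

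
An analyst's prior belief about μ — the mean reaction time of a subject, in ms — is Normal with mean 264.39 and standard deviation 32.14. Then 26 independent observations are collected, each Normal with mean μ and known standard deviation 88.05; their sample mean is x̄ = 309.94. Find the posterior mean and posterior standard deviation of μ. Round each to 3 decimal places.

With known σ, the Normal prior is conjugate. Weight on the data is w = (n/σ²)/(n/σ² + 1/τ₀²) = 0.00335363/(0.00335363+0.00096807) = 0.77600.
Posterior mean = w·x̄ + (1−w)·μ₀ = 0.77600·309.94 + 0.22400·264.39 = 299.737. Posterior variance = 1/(0.00335363+0.00096807) = 231.390, so SD = 15.212.

Posterior mean ≈ 299.737; posterior SD ≈ 15.212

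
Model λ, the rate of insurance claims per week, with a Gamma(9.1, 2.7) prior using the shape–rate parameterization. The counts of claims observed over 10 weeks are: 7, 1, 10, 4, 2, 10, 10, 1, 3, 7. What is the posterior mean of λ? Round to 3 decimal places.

Posterior mean ≈ 5.047

Total count ∑xᵢ = 55 over n = 10 weeks.
Gamma is conjugate to the Poisson likelihood: posterior is Gamma(shape = 9.1+55 = 64.1, rate = 2.7+10 = 12.7).
E[λ | data] = 64.1/12.7 = 5.047.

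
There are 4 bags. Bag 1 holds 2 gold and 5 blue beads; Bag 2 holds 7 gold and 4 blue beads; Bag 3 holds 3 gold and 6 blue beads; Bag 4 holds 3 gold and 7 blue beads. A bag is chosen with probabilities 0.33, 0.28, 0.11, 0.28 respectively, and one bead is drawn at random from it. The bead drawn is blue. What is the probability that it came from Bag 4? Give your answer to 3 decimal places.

P(blue|Bag 1) = 0.7143; P(blue|Bag 2) = 0.3636; P(blue|Bag 3) = 0.6667; P(blue|Bag 4) = 0.7.
Prior × likelihood for each source: 0.33·0.7143=0.2357, 0.28·0.3636=0.1018, 0.11·0.6667=0.07333, 0.28·0.7=0.1960. Summing gives P(blue) = 0.60687.
P(Bag 4 | blue) = 0.1960 / 0.60687 = 0.323.

Posterior probability ≈ 0.323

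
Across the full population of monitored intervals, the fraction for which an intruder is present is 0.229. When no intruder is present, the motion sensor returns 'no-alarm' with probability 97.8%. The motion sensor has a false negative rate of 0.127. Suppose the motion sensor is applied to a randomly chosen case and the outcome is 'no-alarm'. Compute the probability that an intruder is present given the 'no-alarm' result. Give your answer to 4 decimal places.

Write H for 'an intruder is present'. Prior odds H:¬H = 0.229/0.771 = 0.29702. For the 'no-alarm' outcome, the likelihood ratio is 0.127/0.978 = 0.12986.
Posterior odds = 0.29702 × 0.12986 = 0.038570, so P(H|E) = 0.038570/(1+0.038570) = 0.0371.

P(H | E) ≈ 0.0371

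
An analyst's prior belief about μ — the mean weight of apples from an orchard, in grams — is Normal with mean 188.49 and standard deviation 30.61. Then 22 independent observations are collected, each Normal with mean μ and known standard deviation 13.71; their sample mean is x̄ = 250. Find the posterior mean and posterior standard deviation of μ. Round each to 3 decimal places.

With known σ, the Normal prior is conjugate. Weight on the data is w = (n/σ²)/(n/σ² + 1/τ₀²) = 0.117044/(0.117044+0.00106727) = 0.99096.
Posterior mean = w·x̄ + (1−w)·μ₀ = 0.99096·250 + 0.0090361·188.49 = 249.444. Posterior variance = 1/(0.117044+0.00106727) = 8.46662, so SD = 2.910.

Posterior mean ≈ 249.444; posterior SD ≈ 2.910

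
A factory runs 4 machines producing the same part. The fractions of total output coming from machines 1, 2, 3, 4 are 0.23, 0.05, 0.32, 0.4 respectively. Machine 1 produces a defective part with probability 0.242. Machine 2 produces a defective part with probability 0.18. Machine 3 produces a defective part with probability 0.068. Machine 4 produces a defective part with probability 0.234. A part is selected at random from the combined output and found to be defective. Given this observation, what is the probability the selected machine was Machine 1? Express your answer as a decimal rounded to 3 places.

Tabulate prior·likelihood by source: [1] prior 0.23, lik 0.242, product 0.05566; [2] prior 0.05, lik 0.18, product 0.009000; [3] prior 0.32, lik 0.068, product 0.02176; [4] prior 0.4, lik 0.234, product 0.09360.
Normalizing constant = 0.18002; the posterior for Machine 1 is its product over the sum, 0.05566/0.18002 = 0.309.

Posterior probability ≈ 0.309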